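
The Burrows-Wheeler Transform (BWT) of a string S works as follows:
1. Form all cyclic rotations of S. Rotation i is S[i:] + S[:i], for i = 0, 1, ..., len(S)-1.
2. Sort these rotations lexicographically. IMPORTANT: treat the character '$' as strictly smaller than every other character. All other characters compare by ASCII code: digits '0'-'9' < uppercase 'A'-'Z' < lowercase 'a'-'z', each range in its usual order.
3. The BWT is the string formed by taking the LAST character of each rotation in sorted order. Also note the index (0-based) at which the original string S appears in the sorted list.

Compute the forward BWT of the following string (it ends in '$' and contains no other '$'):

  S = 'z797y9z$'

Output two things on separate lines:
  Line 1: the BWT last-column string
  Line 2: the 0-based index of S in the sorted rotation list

Answer: zz97y79$
7

Derivation:
All 8 rotations (rotation i = S[i:]+S[:i]):
  rot[0] = z797y9z$
  rot[1] = 797y9z$z
  rot[2] = 97y9z$z7
  rot[3] = 7y9z$z79
  rot[4] = y9z$z797
  rot[5] = 9z$z797y
  rot[6] = z$z797y9
  rot[7] = $z797y9z
Sorted (with $ < everything):
  sorted[0] = $z797y9z  (last char: 'z')
  sorted[1] = 797y9z$z  (last char: 'z')
  sorted[2] = 7y9z$z79  (last char: '9')
  sorted[3] = 97y9z$z7  (last char: '7')
  sorted[4] = 9z$z797y  (last char: 'y')
  sorted[5] = y9z$z797  (last char: '7')
  sorted[6] = z$z797y9  (last char: '9')
  sorted[7] = z797y9z$  (last char: '$')
Last column: zz97y79$
Original string S is at sorted index 7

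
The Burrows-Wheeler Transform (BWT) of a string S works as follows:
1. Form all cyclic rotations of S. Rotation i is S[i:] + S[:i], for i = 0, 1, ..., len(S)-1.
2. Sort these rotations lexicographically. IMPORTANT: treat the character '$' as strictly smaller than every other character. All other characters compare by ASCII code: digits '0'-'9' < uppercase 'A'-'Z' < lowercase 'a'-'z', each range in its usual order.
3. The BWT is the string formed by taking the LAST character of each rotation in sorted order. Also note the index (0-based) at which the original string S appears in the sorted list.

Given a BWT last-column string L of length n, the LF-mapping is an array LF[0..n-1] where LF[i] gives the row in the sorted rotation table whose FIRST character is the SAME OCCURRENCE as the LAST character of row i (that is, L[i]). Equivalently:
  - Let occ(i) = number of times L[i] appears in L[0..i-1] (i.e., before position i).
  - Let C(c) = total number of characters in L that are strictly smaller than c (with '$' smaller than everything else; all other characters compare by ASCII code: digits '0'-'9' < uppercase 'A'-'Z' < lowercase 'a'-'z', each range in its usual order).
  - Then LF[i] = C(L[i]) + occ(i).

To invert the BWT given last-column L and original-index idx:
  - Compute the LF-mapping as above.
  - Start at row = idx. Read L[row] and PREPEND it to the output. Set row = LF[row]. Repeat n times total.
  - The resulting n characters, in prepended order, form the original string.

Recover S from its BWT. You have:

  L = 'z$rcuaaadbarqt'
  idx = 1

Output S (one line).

LF mapping: 13 0 9 6 12 1 2 3 7 5 4 10 8 11
Walk LF starting at row 1, prepending L[row]:
  step 1: row=1, L[1]='$', prepend. Next row=LF[1]=0
  step 2: row=0, L[0]='z', prepend. Next row=LF[0]=13
  step 3: row=13, L[13]='t', prepend. Next row=LF[13]=11
  step 4: row=11, L[11]='r', prepend. Next row=LF[11]=10
  step 5: row=10, L[10]='a', prepend. Next row=LF[10]=4
  step 6: row=4, L[4]='u', prepend. Next row=LF[4]=12
  step 7: row=12, L[12]='q', prepend. Next row=LF[12]=8
  step 8: row=8, L[8]='d', prepend. Next row=LF[8]=7
  step 9: row=7, L[7]='a', prepend. Next row=LF[7]=3
  step 10: row=3, L[3]='c', prepend. Next row=LF[3]=6
  step 11: row=6, L[6]='a', prepend. Next row=LF[6]=2
  step 12: row=2, L[2]='r', prepend. Next row=LF[2]=9
  step 13: row=9, L[9]='b', prepend. Next row=LF[9]=5
  step 14: row=5, L[5]='a', prepend. Next row=LF[5]=1
Reversed output: abracadquartz$

Answer: abracadquartz$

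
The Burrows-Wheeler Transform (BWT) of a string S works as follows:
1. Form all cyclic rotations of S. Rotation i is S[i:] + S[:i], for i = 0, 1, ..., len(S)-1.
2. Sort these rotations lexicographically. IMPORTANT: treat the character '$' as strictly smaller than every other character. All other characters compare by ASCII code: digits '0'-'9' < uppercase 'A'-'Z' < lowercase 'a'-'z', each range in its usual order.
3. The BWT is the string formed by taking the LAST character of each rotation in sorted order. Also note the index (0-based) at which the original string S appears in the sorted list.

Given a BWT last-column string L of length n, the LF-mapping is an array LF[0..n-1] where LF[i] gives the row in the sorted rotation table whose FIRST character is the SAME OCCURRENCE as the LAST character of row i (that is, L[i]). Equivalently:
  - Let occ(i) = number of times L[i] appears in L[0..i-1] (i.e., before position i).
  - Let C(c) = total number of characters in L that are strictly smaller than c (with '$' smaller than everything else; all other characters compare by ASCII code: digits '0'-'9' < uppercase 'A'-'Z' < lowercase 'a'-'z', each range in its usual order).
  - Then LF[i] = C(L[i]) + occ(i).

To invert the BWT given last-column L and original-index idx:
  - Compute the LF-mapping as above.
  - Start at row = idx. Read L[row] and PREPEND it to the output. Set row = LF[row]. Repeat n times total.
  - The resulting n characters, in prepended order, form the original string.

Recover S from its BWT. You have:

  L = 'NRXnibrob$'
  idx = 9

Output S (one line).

Answer: ribbonXRN$

Derivation:
LF mapping: 1 2 3 7 6 4 9 8 5 0
Walk LF starting at row 9, prepending L[row]:
  step 1: row=9, L[9]='$', prepend. Next row=LF[9]=0
  step 2: row=0, L[0]='N', prepend. Next row=LF[0]=1
  step 3: row=1, L[1]='R', prepend. Next row=LF[1]=2
  step 4: row=2, L[2]='X', prepend. Next row=LF[2]=3
  step 5: row=3, L[3]='n', prepend. Next row=LF[3]=7
  step 6: row=7, L[7]='o', prepend. Next row=LF[7]=8
  step 7: row=8, L[8]='b', prepend. Next row=LF[8]=5
  step 8: row=5, L[5]='b', prepend. Next row=LF[5]=4
  step 9: row=4, L[4]='i', prepend. Next row=LF[4]=6
  step 10: row=6, L[6]='r', prepend. Next row=LF[6]=9
Reversed output: ribbonXRN$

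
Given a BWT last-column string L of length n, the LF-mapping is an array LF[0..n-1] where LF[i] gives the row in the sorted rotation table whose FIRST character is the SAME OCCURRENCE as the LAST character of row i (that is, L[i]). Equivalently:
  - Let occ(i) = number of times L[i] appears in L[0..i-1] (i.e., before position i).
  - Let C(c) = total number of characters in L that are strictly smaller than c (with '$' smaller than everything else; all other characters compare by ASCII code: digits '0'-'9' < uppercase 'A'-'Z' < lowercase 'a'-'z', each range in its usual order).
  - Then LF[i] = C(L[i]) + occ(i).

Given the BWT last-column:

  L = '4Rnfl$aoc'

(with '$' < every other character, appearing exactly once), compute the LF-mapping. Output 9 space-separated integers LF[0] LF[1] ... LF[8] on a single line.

Answer: 1 2 7 5 6 0 3 8 4

Derivation:
Char counts: '$':1, '4':1, 'R':1, 'a':1, 'c':1, 'f':1, 'l':1, 'n':1, 'o':1
C (first-col start): C('$')=0, C('4')=1, C('R')=2, C('a')=3, C('c')=4, C('f')=5, C('l')=6, C('n')=7, C('o')=8
L[0]='4': occ=0, LF[0]=C('4')+0=1+0=1
L[1]='R': occ=0, LF[1]=C('R')+0=2+0=2
L[2]='n': occ=0, LF[2]=C('n')+0=7+0=7
L[3]='f': occ=0, LF[3]=C('f')+0=5+0=5
L[4]='l': occ=0, LF[4]=C('l')+0=6+0=6
L[5]='$': occ=0, LF[5]=C('$')+0=0+0=0
L[6]='a': occ=0, LF[6]=C('a')+0=3+0=3
L[7]='o': occ=0, LF[7]=C('o')+0=8+0=8
L[8]='c': occ=0, LF[8]=C('c')+0=4+0=4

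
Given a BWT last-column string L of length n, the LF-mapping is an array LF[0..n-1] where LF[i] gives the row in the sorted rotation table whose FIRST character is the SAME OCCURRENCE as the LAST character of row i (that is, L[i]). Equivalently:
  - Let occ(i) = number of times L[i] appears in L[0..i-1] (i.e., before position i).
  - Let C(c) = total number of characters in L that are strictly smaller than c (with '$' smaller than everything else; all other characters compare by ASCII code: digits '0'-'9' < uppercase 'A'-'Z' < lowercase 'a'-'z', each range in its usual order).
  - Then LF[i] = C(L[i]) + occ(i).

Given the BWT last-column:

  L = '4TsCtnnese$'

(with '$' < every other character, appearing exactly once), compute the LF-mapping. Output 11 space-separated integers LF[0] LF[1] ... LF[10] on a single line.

Answer: 1 3 8 2 10 6 7 4 9 5 0

Derivation:
Char counts: '$':1, '4':1, 'C':1, 'T':1, 'e':2, 'n':2, 's':2, 't':1
C (first-col start): C('$')=0, C('4')=1, C('C')=2, C('T')=3, C('e')=4, C('n')=6, C('s')=8, C('t')=10
L[0]='4': occ=0, LF[0]=C('4')+0=1+0=1
L[1]='T': occ=0, LF[1]=C('T')+0=3+0=3
L[2]='s': occ=0, LF[2]=C('s')+0=8+0=8
L[3]='C': occ=0, LF[3]=C('C')+0=2+0=2
L[4]='t': occ=0, LF[4]=C('t')+0=10+0=10
L[5]='n': occ=0, LF[5]=C('n')+0=6+0=6
L[6]='n': occ=1, LF[6]=C('n')+1=6+1=7
L[7]='e': occ=0, LF[7]=C('e')+0=4+0=4
L[8]='s': occ=1, LF[8]=C('s')+1=8+1=9
L[9]='e': occ=1, LF[9]=C('e')+1=4+1=5
L[10]='$': occ=0, LF[10]=C('$')+0=0+0=0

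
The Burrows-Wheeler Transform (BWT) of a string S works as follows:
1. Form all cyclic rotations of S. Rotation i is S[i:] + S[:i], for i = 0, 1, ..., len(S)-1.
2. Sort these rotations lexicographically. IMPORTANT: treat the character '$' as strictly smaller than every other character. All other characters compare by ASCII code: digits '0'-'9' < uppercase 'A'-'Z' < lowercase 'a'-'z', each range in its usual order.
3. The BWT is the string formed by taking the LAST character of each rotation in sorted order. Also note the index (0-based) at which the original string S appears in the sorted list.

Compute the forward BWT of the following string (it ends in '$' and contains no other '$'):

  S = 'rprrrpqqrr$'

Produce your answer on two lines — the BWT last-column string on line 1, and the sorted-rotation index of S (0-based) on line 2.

All 11 rotations (rotation i = S[i:]+S[:i]):
  rot[0] = rprrrpqqrr$
  rot[1] = prrrpqqrr$r
  rot[2] = rrrpqqrr$rp
  rot[3] = rrpqqrr$rpr
  rot[4] = rpqqrr$rprr
  rot[5] = pqqrr$rprrr
  rot[6] = qqrr$rprrrp
  rot[7] = qrr$rprrrpq
  rot[8] = rr$rprrrpqq
  rot[9] = r$rprrrpqqr
  rot[10] = $rprrrpqqrr
Sorted (with $ < everything):
  sorted[0] = $rprrrpqqrr  (last char: 'r')
  sorted[1] = pqqrr$rprrr  (last char: 'r')
  sorted[2] = prrrpqqrr$r  (last char: 'r')
  sorted[3] = qqrr$rprrrp  (last char: 'p')
  sorted[4] = qrr$rprrrpq  (last char: 'q')
  sorted[5] = r$rprrrpqqr  (last char: 'r')
  sorted[6] = rpqqrr$rprr  (last char: 'r')
  sorted[7] = rprrrpqqrr$  (last char: '$')
  sorted[8] = rr$rprrrpqq  (last char: 'q')
  sorted[9] = rrpqqrr$rpr  (last char: 'r')
  sorted[10] = rrrpqqrr$rp  (last char: 'p')
Last column: rrrpqrr$qrp
Original string S is at sorted index 7

Answer: rrrpqrr$qrp
7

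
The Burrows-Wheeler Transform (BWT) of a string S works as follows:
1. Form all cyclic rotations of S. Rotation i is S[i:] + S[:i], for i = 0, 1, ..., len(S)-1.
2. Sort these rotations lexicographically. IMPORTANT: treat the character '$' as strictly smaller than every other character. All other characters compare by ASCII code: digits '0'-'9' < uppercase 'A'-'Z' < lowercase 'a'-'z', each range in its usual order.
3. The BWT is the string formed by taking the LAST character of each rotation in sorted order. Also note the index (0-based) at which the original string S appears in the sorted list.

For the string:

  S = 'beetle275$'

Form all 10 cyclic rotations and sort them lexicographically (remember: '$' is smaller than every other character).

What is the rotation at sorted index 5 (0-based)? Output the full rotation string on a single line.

Answer: e275$beetl

Derivation:
All 10 rotations (rotation i = S[i:]+S[:i]):
  rot[0] = beetle275$
  rot[1] = eetle275$b
  rot[2] = etle275$be
  rot[3] = tle275$bee
  rot[4] = le275$beet
  rot[5] = e275$beetl
  rot[6] = 275$beetle
  rot[7] = 75$beetle2
  rot[8] = 5$beetle27
  rot[9] = $beetle275
Sorted (with $ < everything):
  sorted[0] = $beetle275
  sorted[1] = 275$beetle
  sorted[2] = 5$beetle27
  sorted[3] = 75$beetle2
  sorted[4] = beetle275$
  sorted[5] = e275$beetl
  sorted[6] = eetle275$b
  sorted[7] = etle275$be
  sorted[8] = le275$beet
  sorted[9] = tle275$bee
sorted[5] = e275$beetl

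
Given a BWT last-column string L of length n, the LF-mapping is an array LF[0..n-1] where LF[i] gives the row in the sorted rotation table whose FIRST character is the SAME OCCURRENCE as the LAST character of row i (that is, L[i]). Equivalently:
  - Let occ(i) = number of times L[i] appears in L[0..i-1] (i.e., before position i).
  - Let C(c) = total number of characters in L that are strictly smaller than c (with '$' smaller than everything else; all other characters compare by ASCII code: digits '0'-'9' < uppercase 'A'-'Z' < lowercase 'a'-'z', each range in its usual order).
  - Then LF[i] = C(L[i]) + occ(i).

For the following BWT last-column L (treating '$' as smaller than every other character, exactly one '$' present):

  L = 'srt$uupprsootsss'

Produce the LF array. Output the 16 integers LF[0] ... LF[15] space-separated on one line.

Answer: 7 5 12 0 14 15 3 4 6 8 1 2 13 9 10 11

Derivation:
Char counts: '$':1, 'o':2, 'p':2, 'r':2, 's':5, 't':2, 'u':2
C (first-col start): C('$')=0, C('o')=1, C('p')=3, C('r')=5, C('s')=7, C('t')=12, C('u')=14
L[0]='s': occ=0, LF[0]=C('s')+0=7+0=7
L[1]='r': occ=0, LF[1]=C('r')+0=5+0=5
L[2]='t': occ=0, LF[2]=C('t')+0=12+0=12
L[3]='$': occ=0, LF[3]=C('$')+0=0+0=0
L[4]='u': occ=0, LF[4]=C('u')+0=14+0=14
L[5]='u': occ=1, LF[5]=C('u')+1=14+1=15
L[6]='p': occ=0, LF[6]=C('p')+0=3+0=3
L[7]='p': occ=1, LF[7]=C('p')+1=3+1=4
L[8]='r': occ=1, LF[8]=C('r')+1=5+1=6
L[9]='s': occ=1, LF[9]=C('s')+1=7+1=8
L[10]='o': occ=0, LF[10]=C('o')+0=1+0=1
L[11]='o': occ=1, LF[11]=C('o')+1=1+1=2
L[12]='t': occ=1, LF[12]=C('t')+1=12+1=13
L[13]='s': occ=2, LF[13]=C('s')+2=7+2=9
L[14]='s': occ=3, LF[14]=C('s')+3=7+3=10
L[15]='s': occ=4, LF[15]=C('s')+4=7+4=11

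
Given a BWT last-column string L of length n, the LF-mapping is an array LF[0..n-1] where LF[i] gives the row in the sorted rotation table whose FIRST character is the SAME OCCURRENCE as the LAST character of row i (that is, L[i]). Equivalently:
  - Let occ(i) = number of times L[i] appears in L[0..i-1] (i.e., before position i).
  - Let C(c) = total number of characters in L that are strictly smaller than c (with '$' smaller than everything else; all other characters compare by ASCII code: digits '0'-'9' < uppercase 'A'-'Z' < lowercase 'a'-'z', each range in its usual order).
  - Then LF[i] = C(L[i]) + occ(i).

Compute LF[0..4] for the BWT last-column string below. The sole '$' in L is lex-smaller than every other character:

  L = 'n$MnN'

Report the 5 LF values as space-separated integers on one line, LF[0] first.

Char counts: '$':1, 'M':1, 'N':1, 'n':2
C (first-col start): C('$')=0, C('M')=1, C('N')=2, C('n')=3
L[0]='n': occ=0, LF[0]=C('n')+0=3+0=3
L[1]='$': occ=0, LF[1]=C('$')+0=0+0=0
L[2]='M': occ=0, LF[2]=C('M')+0=1+0=1
L[3]='n': occ=1, LF[3]=C('n')+1=3+1=4
L[4]='N': occ=0, LF[4]=C('N')+0=2+0=2

Answer: 3 0 1 4 2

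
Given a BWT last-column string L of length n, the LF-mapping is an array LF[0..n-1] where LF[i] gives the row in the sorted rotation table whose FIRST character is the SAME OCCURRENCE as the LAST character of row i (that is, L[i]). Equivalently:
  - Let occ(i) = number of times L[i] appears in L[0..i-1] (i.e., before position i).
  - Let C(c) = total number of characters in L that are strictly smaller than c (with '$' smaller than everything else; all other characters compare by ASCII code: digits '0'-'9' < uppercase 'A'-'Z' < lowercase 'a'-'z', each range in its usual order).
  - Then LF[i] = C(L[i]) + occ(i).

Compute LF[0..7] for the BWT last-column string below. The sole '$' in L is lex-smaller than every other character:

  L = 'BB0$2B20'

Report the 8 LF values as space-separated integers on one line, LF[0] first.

Answer: 5 6 1 0 3 7 4 2

Derivation:
Char counts: '$':1, '0':2, '2':2, 'B':3
C (first-col start): C('$')=0, C('0')=1, C('2')=3, C('B')=5
L[0]='B': occ=0, LF[0]=C('B')+0=5+0=5
L[1]='B': occ=1, LF[1]=C('B')+1=5+1=6
L[2]='0': occ=0, LF[2]=C('0')+0=1+0=1
L[3]='$': occ=0, LF[3]=C('$')+0=0+0=0
L[4]='2': occ=0, LF[4]=C('2')+0=3+0=3
L[5]='B': occ=2, LF[5]=C('B')+2=5+2=7
L[6]='2': occ=1, LF[6]=C('2')+1=3+1=4
L[7]='0': occ=1, LF[7]=C('0')+1=1+1=2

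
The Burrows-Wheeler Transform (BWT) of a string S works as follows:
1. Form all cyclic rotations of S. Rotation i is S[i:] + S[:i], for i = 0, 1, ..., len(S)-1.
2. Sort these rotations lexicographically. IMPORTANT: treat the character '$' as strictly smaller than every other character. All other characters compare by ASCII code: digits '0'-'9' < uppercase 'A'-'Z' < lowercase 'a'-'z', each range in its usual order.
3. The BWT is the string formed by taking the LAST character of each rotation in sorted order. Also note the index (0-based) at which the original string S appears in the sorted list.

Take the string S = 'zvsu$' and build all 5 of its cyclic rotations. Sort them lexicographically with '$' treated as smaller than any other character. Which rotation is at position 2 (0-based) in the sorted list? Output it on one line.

Answer: u$zvs

Derivation:
All 5 rotations (rotation i = S[i:]+S[:i]):
  rot[0] = zvsu$
  rot[1] = vsu$z
  rot[2] = su$zv
  rot[3] = u$zvs
  rot[4] = $zvsu
Sorted (with $ < everything):
  sorted[0] = $zvsu
  sorted[1] = su$zv
  sorted[2] = u$zvs
  sorted[3] = vsu$z
  sorted[4] = zvsu$
sorted[2] = u$zvs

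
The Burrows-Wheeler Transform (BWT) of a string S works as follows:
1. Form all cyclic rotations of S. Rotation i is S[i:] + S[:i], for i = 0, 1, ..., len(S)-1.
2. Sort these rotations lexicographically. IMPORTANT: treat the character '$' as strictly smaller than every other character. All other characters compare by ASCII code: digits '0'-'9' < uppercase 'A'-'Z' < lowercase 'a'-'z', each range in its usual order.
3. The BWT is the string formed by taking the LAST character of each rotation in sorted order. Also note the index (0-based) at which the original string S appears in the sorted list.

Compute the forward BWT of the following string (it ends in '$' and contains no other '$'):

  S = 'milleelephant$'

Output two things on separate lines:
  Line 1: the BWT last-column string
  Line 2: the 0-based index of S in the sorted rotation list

Answer: thlelpmlei$aen
10

Derivation:
All 14 rotations (rotation i = S[i:]+S[:i]):
  rot[0] = milleelephant$
  rot[1] = illeelephant$m
  rot[2] = lleelephant$mi
  rot[3] = leelephant$mil
  rot[4] = eelephant$mill
  rot[5] = elephant$mille
  rot[6] = lephant$millee
  rot[7] = ephant$milleel
  rot[8] = phant$milleele
  rot[9] = hant$milleelep
  rot[10] = ant$milleeleph
  rot[11] = nt$milleelepha
  rot[12] = t$milleelephan
  rot[13] = $milleelephant
Sorted (with $ < everything):
  sorted[0] = $milleelephant  (last char: 't')
  sorted[1] = ant$milleeleph  (last char: 'h')
  sorted[2] = eelephant$mill  (last char: 'l')
  sorted[3] = elephant$mille  (last char: 'e')
  sorted[4] = ephant$milleel  (last char: 'l')
  sorted[5] = hant$milleelep  (last char: 'p')
  sorted[6] = illeelephant$m  (last char: 'm')
  sorted[7] = leelephant$mil  (last char: 'l')
  sorted[8] = lephant$millee  (last char: 'e')
  sorted[9] = lleelephant$mi  (last char: 'i')
  sorted[10] = milleelephant$  (last char: '$')
  sorted[11] = nt$milleelepha  (last char: 'a')
  sorted[12] = phant$milleele  (last char: 'e')
  sorted[13] = t$milleelephan  (last char: 'n')
Last column: thlelpmlei$aen
Original string S is at sorted index 10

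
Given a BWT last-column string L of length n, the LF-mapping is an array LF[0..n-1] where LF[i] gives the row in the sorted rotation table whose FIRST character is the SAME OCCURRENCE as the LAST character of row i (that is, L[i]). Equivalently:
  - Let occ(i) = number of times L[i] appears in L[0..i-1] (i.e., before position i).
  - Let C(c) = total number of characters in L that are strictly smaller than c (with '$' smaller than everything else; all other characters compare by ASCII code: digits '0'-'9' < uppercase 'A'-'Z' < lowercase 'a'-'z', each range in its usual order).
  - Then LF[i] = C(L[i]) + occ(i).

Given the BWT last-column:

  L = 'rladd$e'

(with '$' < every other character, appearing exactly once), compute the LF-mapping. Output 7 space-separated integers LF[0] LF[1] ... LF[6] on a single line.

Answer: 6 5 1 2 3 0 4

Derivation:
Char counts: '$':1, 'a':1, 'd':2, 'e':1, 'l':1, 'r':1
C (first-col start): C('$')=0, C('a')=1, C('d')=2, C('e')=4, C('l')=5, C('r')=6
L[0]='r': occ=0, LF[0]=C('r')+0=6+0=6
L[1]='l': occ=0, LF[1]=C('l')+0=5+0=5
L[2]='a': occ=0, LF[2]=C('a')+0=1+0=1
L[3]='d': occ=0, LF[3]=C('d')+0=2+0=2
L[4]='d': occ=1, LF[4]=C('d')+1=2+1=3
L[5]='$': occ=0, LF[5]=C('$')+0=0+0=0
L[6]='e': occ=0, LF[6]=C('e')+0=4+0=4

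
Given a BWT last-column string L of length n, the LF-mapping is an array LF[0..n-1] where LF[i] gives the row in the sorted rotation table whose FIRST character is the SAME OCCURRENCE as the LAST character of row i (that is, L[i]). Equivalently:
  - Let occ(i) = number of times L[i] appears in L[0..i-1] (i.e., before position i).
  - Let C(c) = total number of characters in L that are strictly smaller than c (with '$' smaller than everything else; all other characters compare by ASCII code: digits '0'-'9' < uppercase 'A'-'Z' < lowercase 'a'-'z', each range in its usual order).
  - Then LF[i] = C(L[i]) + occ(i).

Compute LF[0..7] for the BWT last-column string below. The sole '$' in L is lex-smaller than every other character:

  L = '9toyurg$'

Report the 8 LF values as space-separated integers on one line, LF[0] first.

Char counts: '$':1, '9':1, 'g':1, 'o':1, 'r':1, 't':1, 'u':1, 'y':1
C (first-col start): C('$')=0, C('9')=1, C('g')=2, C('o')=3, C('r')=4, C('t')=5, C('u')=6, C('y')=7
L[0]='9': occ=0, LF[0]=C('9')+0=1+0=1
L[1]='t': occ=0, LF[1]=C('t')+0=5+0=5
L[2]='o': occ=0, LF[2]=C('o')+0=3+0=3
L[3]='y': occ=0, LF[3]=C('y')+0=7+0=7
L[4]='u': occ=0, LF[4]=C('u')+0=6+0=6
L[5]='r': occ=0, LF[5]=C('r')+0=4+0=4
L[6]='g': occ=0, LF[6]=C('g')+0=2+0=2
L[7]='$': occ=0, LF[7]=C('$')+0=0+0=0

Answer: 1 5 3 7 6 4 2 0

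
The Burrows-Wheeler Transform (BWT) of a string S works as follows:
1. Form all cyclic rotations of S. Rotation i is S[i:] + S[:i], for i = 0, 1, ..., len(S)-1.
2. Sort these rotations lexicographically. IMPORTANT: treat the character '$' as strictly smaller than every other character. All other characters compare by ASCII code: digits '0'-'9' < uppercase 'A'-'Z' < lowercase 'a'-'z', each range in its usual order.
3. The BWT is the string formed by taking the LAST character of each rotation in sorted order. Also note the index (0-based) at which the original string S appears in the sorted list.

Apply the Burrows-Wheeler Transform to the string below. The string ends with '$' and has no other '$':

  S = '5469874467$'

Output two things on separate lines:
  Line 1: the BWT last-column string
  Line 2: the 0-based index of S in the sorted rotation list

All 11 rotations (rotation i = S[i:]+S[:i]):
  rot[0] = 5469874467$
  rot[1] = 469874467$5
  rot[2] = 69874467$54
  rot[3] = 9874467$546
  rot[4] = 874467$5469
  rot[5] = 74467$54698
  rot[6] = 4467$546987
  rot[7] = 467$5469874
  rot[8] = 67$54698744
  rot[9] = 7$546987446
  rot[10] = $5469874467
Sorted (with $ < everything):
  sorted[0] = $5469874467  (last char: '7')
  sorted[1] = 4467$546987  (last char: '7')
  sorted[2] = 467$5469874  (last char: '4')
  sorted[3] = 469874467$5  (last char: '5')
  sorted[4] = 5469874467$  (last char: '$')
  sorted[5] = 67$54698744  (last char: '4')
  sorted[6] = 69874467$54  (last char: '4')
  sorted[7] = 7$546987446  (last char: '6')
  sorted[8] = 74467$54698  (last char: '8')
  sorted[9] = 874467$5469  (last char: '9')
  sorted[10] = 9874467$546  (last char: '6')
Last column: 7745$446896
Original string S is at sorted index 4

Answer: 7745$446896
4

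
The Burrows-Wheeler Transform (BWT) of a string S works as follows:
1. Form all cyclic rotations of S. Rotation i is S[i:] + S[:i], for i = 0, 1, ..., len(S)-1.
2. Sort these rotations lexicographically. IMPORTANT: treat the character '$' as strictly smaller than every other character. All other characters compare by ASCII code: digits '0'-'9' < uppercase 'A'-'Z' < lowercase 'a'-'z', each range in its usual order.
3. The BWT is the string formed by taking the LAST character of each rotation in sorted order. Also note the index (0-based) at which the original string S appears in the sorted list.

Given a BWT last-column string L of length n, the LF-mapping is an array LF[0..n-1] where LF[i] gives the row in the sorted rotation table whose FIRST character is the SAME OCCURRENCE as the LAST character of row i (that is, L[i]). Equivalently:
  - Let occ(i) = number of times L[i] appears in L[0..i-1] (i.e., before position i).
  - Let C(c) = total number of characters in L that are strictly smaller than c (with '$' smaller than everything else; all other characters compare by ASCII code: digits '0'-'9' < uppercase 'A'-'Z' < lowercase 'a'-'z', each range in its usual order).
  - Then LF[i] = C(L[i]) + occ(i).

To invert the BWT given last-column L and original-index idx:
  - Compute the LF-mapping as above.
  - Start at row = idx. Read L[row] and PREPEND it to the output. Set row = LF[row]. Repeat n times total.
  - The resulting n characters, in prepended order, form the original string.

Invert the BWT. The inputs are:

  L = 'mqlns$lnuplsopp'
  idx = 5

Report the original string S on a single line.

LF mapping: 4 11 1 5 12 0 2 6 14 8 3 13 7 9 10
Walk LF starting at row 5, prepending L[row]:
  step 1: row=5, L[5]='$', prepend. Next row=LF[5]=0
  step 2: row=0, L[0]='m', prepend. Next row=LF[0]=4
  step 3: row=4, L[4]='s', prepend. Next row=LF[4]=12
  step 4: row=12, L[12]='o', prepend. Next row=LF[12]=7
  step 5: row=7, L[7]='n', prepend. Next row=LF[7]=6
  step 6: row=6, L[6]='l', prepend. Next row=LF[6]=2
  step 7: row=2, L[2]='l', prepend. Next row=LF[2]=1
  step 8: row=1, L[1]='q', prepend. Next row=LF[1]=11
  step 9: row=11, L[11]='s', prepend. Next row=LF[11]=13
  step 10: row=13, L[13]='p', prepend. Next row=LF[13]=9
  step 11: row=9, L[9]='p', prepend. Next row=LF[9]=8
  step 12: row=8, L[8]='u', prepend. Next row=LF[8]=14
  step 13: row=14, L[14]='p', prepend. Next row=LF[14]=10
  step 14: row=10, L[10]='l', prepend. Next row=LF[10]=3
  step 15: row=3, L[3]='n', prepend. Next row=LF[3]=5
Reversed output: nlpuppsqllnosm$

Answer: nlpuppsqllnosm$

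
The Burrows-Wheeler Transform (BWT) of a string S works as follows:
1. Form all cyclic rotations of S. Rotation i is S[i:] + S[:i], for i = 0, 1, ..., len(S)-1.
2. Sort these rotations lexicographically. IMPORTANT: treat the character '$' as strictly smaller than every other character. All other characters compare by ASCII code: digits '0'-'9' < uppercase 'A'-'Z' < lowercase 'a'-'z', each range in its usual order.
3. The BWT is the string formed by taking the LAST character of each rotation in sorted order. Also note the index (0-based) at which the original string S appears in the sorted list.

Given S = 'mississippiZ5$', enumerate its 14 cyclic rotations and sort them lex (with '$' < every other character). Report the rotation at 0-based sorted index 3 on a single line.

All 14 rotations (rotation i = S[i:]+S[:i]):
  rot[0] = mississippiZ5$
  rot[1] = ississippiZ5$m
  rot[2] = ssissippiZ5$mi
  rot[3] = sissippiZ5$mis
  rot[4] = issippiZ5$miss
  rot[5] = ssippiZ5$missi
  rot[6] = sippiZ5$missis
  rot[7] = ippiZ5$mississ
  rot[8] = ppiZ5$mississi
  rot[9] = piZ5$mississip
  rot[10] = iZ5$mississipp
  rot[11] = Z5$mississippi
  rot[12] = 5$mississippiZ
  rot[13] = $mississippiZ5
Sorted (with $ < everything):
  sorted[0] = $mississippiZ5
  sorted[1] = 5$mississippiZ
  sorted[2] = Z5$mississippi
  sorted[3] = iZ5$mississipp
  sorted[4] = ippiZ5$mississ
  sorted[5] = issippiZ5$miss
  sorted[6] = ississippiZ5$m
  sorted[7] = mississippiZ5$
  sorted[8] = piZ5$mississip
  sorted[9] = ppiZ5$mississi
  sorted[10] = sippiZ5$missis
  sorted[11] = sissippiZ5$mis
  sorted[12] = ssippiZ5$missi
  sorted[13] = ssissippiZ5$mi
sorted[3] = iZ5$mississipp

Answer: iZ5$mississipp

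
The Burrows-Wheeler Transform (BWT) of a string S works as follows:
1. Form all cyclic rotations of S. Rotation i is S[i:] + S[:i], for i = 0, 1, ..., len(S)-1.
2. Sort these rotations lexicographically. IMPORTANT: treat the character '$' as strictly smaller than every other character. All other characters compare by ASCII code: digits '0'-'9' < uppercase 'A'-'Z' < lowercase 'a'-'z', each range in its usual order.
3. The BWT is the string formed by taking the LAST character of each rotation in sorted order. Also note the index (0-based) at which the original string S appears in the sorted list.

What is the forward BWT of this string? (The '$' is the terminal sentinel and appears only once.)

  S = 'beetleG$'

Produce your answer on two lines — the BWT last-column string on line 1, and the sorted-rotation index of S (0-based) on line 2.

Answer: Ge$lbete
2

Derivation:
All 8 rotations (rotation i = S[i:]+S[:i]):
  rot[0] = beetleG$
  rot[1] = eetleG$b
  rot[2] = etleG$be
  rot[3] = tleG$bee
  rot[4] = leG$beet
  rot[5] = eG$beetl
  rot[6] = G$beetle
  rot[7] = $beetleG
Sorted (with $ < everything):
  sorted[0] = $beetleG  (last char: 'G')
  sorted[1] = G$beetle  (last char: 'e')
  sorted[2] = beetleG$  (last char: '$')
  sorted[3] = eG$beetl  (last char: 'l')
  sorted[4] = eetleG$b  (last char: 'b')
  sorted[5] = etleG$be  (last char: 'e')
  sorted[6] = leG$beet  (last char: 't')
  sorted[7] = tleG$bee  (last char: 'e')
Last column: Ge$lbete
Original string S is at sorted index 2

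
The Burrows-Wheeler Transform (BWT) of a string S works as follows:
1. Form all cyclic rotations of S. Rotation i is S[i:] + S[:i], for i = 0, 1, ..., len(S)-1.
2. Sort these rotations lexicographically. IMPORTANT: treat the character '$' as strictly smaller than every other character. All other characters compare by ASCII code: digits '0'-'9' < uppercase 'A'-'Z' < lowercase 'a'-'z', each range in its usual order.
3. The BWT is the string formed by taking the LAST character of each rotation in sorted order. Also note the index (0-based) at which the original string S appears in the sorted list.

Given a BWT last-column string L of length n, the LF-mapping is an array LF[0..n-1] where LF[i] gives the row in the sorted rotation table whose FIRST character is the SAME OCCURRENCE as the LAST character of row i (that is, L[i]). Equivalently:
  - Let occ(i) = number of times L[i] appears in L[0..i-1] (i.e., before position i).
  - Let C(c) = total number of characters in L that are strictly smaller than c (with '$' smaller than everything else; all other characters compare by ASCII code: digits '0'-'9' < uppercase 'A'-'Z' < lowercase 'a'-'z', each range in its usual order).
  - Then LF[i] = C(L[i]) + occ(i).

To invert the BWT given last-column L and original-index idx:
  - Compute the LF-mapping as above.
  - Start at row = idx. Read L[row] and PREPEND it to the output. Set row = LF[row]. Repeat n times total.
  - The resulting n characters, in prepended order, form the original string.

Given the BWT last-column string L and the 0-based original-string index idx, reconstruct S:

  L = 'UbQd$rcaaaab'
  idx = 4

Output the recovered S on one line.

LF mapping: 2 7 1 10 0 11 9 3 4 5 6 8
Walk LF starting at row 4, prepending L[row]:
  step 1: row=4, L[4]='$', prepend. Next row=LF[4]=0
  step 2: row=0, L[0]='U', prepend. Next row=LF[0]=2
  step 3: row=2, L[2]='Q', prepend. Next row=LF[2]=1
  step 4: row=1, L[1]='b', prepend. Next row=LF[1]=7
  step 5: row=7, L[7]='a', prepend. Next row=LF[7]=3
  step 6: row=3, L[3]='d', prepend. Next row=LF[3]=10
  step 7: row=10, L[10]='a', prepend. Next row=LF[10]=6
  step 8: row=6, L[6]='c', prepend. Next row=LF[6]=9
  step 9: row=9, L[9]='a', prepend. Next row=LF[9]=5
  step 10: row=5, L[5]='r', prepend. Next row=LF[5]=11
  step 11: row=11, L[11]='b', prepend. Next row=LF[11]=8
  step 12: row=8, L[8]='a', prepend. Next row=LF[8]=4
Reversed output: abracadabQU$

Answer: abracadabQU$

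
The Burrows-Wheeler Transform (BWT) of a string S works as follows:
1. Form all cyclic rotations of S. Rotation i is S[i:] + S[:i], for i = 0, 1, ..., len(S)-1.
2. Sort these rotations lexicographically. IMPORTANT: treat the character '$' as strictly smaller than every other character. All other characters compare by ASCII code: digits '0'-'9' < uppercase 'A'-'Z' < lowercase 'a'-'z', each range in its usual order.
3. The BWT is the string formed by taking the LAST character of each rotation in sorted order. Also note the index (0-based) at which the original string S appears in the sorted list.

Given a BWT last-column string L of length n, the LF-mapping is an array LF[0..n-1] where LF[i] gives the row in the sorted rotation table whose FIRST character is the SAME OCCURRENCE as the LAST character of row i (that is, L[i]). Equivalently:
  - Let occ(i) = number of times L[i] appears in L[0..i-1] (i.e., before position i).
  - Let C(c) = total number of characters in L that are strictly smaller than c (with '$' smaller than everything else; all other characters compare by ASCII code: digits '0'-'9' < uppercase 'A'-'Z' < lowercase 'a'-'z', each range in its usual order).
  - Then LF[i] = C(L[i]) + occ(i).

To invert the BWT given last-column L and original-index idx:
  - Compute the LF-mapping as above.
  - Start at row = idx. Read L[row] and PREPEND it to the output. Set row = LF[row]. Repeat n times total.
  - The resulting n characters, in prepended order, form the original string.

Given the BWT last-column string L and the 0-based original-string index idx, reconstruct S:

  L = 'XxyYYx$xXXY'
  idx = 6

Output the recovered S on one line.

Answer: YyXxYYXxxX$

Derivation:
LF mapping: 1 7 10 4 5 8 0 9 2 3 6
Walk LF starting at row 6, prepending L[row]:
  step 1: row=6, L[6]='$', prepend. Next row=LF[6]=0
  step 2: row=0, L[0]='X', prepend. Next row=LF[0]=1
  step 3: row=1, L[1]='x', prepend. Next row=LF[1]=7
  step 4: row=7, L[7]='x', prepend. Next row=LF[7]=9
  step 5: row=9, L[9]='X', prepend. Next row=LF[9]=3
  step 6: row=3, L[3]='Y', prepend. Next row=LF[3]=4
  step 7: row=4, L[4]='Y', prepend. Next row=LF[4]=5
  step 8: row=5, L[5]='x', prepend. Next row=LF[5]=8
  step 9: row=8, L[8]='X', prepend. Next row=LF[8]=2
  step 10: row=2, L[2]='y', prepend. Next row=LF[2]=10
  step 11: row=10, L[10]='Y', prepend. Next row=LF[10]=6
Reversed output: YyXxYYXxxX$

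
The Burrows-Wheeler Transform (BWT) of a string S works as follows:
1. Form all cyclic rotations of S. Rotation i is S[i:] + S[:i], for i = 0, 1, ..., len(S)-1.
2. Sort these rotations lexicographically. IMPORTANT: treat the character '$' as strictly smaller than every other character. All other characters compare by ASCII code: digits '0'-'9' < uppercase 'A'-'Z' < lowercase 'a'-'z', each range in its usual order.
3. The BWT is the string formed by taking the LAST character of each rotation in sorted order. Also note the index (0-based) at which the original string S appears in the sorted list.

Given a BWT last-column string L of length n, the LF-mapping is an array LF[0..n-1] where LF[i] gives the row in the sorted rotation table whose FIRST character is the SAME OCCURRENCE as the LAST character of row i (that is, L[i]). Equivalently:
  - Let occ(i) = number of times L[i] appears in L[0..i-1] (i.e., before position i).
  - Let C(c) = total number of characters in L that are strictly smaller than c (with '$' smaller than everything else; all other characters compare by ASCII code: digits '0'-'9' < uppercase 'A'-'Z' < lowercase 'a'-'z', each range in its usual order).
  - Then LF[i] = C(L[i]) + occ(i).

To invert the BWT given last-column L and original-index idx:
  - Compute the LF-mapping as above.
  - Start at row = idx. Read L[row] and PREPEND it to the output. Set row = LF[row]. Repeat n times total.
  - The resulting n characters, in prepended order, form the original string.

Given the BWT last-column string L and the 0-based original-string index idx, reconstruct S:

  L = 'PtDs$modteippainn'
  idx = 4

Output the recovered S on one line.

LF mapping: 2 15 1 14 0 8 11 4 16 5 6 12 13 3 7 9 10
Walk LF starting at row 4, prepending L[row]:
  step 1: row=4, L[4]='$', prepend. Next row=LF[4]=0
  step 2: row=0, L[0]='P', prepend. Next row=LF[0]=2
  step 3: row=2, L[2]='D', prepend. Next row=LF[2]=1
  step 4: row=1, L[1]='t', prepend. Next row=LF[1]=15
  step 5: row=15, L[15]='n', prepend. Next row=LF[15]=9
  step 6: row=9, L[9]='e', prepend. Next row=LF[9]=5
  step 7: row=5, L[5]='m', prepend. Next row=LF[5]=8
  step 8: row=8, L[8]='t', prepend. Next row=LF[8]=16
  step 9: row=16, L[16]='n', prepend. Next row=LF[16]=10
  step 10: row=10, L[10]='i', prepend. Next row=LF[10]=6
  step 11: row=6, L[6]='o', prepend. Next row=LF[6]=11
  step 12: row=11, L[11]='p', prepend. Next row=LF[11]=12
  step 13: row=12, L[12]='p', prepend. Next row=LF[12]=13
  step 14: row=13, L[13]='a', prepend. Next row=LF[13]=3
  step 15: row=3, L[3]='s', prepend. Next row=LF[3]=14
  step 16: row=14, L[14]='i', prepend. Next row=LF[14]=7
  step 17: row=7, L[7]='d', prepend. Next row=LF[7]=4
Reversed output: disappointmentDP$

Answer: disappointmentDP$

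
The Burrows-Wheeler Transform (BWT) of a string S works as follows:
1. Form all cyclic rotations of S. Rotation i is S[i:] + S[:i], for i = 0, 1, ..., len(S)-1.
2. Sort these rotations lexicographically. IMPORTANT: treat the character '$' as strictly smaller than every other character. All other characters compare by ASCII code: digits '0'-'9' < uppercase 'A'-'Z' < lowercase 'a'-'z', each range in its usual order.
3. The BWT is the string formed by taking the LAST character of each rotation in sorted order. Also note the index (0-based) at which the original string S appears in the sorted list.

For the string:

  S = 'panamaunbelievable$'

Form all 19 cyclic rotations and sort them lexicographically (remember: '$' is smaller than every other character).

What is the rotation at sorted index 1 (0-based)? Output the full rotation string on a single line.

All 19 rotations (rotation i = S[i:]+S[:i]):
  rot[0] = panamaunbelievable$
  rot[1] = anamaunbelievable$p
  rot[2] = namaunbelievable$pa
  rot[3] = amaunbelievable$pan
  rot[4] = maunbelievable$pana
  rot[5] = aunbelievable$panam
  rot[6] = unbelievable$panama
  rot[7] = nbelievable$panamau
  rot[8] = believable$panamaun
  rot[9] = elievable$panamaunb
  rot[10] = lievable$panamaunbe
  rot[11] = ievable$panamaunbel
  rot[12] = evable$panamaunbeli
  rot[13] = vable$panamaunbelie
  rot[14] = able$panamaunbeliev
  rot[15] = ble$panamaunbelieva
  rot[16] = le$panamaunbelievab
  rot[17] = e$panamaunbelievabl
  rot[18] = $panamaunbelievable
Sorted (with $ < everything):
  sorted[0] = $panamaunbelievable
  sorted[1] = able$panamaunbeliev
  sorted[2] = amaunbelievable$pan
  sorted[3] = anamaunbelievable$p
  sorted[4] = aunbelievable$panam
  sorted[5] = believable$panamaun
  sorted[6] = ble$panamaunbelieva
  sorted[7] = e$panamaunbelievabl
  sorted[8] = elievable$panamaunb
  sorted[9] = evable$panamaunbeli
  sorted[10] = ievable$panamaunbel
  sorted[11] = le$panamaunbelievab
  sorted[12] = lievable$panamaunbe
  sorted[13] = maunbelievable$pana
  sorted[14] = namaunbelievable$pa
  sorted[15] = nbelievable$panamau
  sorted[16] = panamaunbelievable$
  sorted[17] = unbelievable$panama
  sorted[18] = vable$panamaunbelie
sorted[1] = able$panamaunbeliev

Answer: able$panamaunbeliev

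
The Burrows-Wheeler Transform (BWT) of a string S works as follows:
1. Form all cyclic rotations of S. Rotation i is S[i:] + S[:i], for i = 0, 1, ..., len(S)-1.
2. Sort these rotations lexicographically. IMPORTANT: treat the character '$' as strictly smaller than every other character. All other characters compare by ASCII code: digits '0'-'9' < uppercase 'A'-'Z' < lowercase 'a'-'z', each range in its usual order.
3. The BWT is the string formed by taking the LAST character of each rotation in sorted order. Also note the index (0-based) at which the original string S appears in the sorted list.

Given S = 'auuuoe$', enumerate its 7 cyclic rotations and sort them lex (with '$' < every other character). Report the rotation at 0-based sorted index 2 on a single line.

Answer: e$auuuo

Derivation:
All 7 rotations (rotation i = S[i:]+S[:i]):
  rot[0] = auuuoe$
  rot[1] = uuuoe$a
  rot[2] = uuoe$au
  rot[3] = uoe$auu
  rot[4] = oe$auuu
  rot[5] = e$auuuo
  rot[6] = $auuuoe
Sorted (with $ < everything):
  sorted[0] = $auuuoe
  sorted[1] = auuuoe$
  sorted[2] = e$auuuo
  sorted[3] = oe$auuu
  sorted[4] = uoe$auu
  sorted[5] = uuoe$au
  sorted[6] = uuuoe$a
sorted[2] = e$auuuo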